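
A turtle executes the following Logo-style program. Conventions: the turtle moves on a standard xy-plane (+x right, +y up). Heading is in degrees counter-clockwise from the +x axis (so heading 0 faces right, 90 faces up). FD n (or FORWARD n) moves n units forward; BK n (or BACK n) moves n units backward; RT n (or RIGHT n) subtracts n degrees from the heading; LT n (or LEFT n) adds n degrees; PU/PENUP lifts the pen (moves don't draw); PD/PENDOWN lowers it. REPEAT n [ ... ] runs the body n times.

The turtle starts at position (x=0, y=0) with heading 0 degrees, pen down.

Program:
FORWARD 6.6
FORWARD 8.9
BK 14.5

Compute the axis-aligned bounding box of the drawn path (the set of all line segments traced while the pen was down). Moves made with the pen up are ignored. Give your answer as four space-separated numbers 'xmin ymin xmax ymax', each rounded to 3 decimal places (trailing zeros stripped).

Executing turtle program step by step:
Start: pos=(0,0), heading=0, pen down
FD 6.6: (0,0) -> (6.6,0) [heading=0, draw]
FD 8.9: (6.6,0) -> (15.5,0) [heading=0, draw]
BK 14.5: (15.5,0) -> (1,0) [heading=0, draw]
Final: pos=(1,0), heading=0, 3 segment(s) drawn

Segment endpoints: x in {0, 1, 6.6, 15.5}, y in {0}
xmin=0, ymin=0, xmax=15.5, ymax=0

Answer: 0 0 15.5 0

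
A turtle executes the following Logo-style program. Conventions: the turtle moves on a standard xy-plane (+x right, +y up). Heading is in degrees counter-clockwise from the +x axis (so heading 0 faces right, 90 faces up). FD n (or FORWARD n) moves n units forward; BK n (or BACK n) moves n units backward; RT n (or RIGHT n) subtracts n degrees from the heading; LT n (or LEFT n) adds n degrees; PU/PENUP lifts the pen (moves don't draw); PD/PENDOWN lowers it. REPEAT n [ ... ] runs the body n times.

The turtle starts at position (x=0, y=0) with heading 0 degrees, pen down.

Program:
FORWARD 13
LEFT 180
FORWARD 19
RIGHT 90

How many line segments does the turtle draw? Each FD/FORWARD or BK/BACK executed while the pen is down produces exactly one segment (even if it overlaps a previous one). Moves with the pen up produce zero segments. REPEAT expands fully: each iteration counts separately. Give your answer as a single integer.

Answer: 2

Derivation:
Executing turtle program step by step:
Start: pos=(0,0), heading=0, pen down
FD 13: (0,0) -> (13,0) [heading=0, draw]
LT 180: heading 0 -> 180
FD 19: (13,0) -> (-6,0) [heading=180, draw]
RT 90: heading 180 -> 90
Final: pos=(-6,0), heading=90, 2 segment(s) drawn
Segments drawn: 2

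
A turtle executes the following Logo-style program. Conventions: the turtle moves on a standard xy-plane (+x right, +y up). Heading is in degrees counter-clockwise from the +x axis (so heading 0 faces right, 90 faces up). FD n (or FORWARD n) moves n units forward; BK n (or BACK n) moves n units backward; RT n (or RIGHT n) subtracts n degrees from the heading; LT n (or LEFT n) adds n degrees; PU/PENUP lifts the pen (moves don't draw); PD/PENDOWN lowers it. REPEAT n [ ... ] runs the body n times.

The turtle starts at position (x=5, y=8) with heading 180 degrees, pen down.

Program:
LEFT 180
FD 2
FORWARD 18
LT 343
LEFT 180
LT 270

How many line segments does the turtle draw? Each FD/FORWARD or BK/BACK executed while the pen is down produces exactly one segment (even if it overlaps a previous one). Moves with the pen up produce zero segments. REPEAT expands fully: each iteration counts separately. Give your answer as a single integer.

Answer: 2

Derivation:
Executing turtle program step by step:
Start: pos=(5,8), heading=180, pen down
LT 180: heading 180 -> 0
FD 2: (5,8) -> (7,8) [heading=0, draw]
FD 18: (7,8) -> (25,8) [heading=0, draw]
LT 343: heading 0 -> 343
LT 180: heading 343 -> 163
LT 270: heading 163 -> 73
Final: pos=(25,8), heading=73, 2 segment(s) drawn
Segments drawn: 2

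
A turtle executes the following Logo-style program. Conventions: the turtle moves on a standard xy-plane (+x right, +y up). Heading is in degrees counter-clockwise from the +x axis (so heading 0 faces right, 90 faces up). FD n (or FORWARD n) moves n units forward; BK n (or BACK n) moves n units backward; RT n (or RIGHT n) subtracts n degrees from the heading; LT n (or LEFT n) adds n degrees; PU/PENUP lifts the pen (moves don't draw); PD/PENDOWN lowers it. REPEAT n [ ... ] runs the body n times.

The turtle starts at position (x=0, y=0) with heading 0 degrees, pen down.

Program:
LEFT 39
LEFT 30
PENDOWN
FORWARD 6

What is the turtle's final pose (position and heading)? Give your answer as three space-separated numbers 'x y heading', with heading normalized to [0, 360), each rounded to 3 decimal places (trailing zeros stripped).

Executing turtle program step by step:
Start: pos=(0,0), heading=0, pen down
LT 39: heading 0 -> 39
LT 30: heading 39 -> 69
PD: pen down
FD 6: (0,0) -> (2.15,5.601) [heading=69, draw]
Final: pos=(2.15,5.601), heading=69, 1 segment(s) drawn

Answer: 2.15 5.601 69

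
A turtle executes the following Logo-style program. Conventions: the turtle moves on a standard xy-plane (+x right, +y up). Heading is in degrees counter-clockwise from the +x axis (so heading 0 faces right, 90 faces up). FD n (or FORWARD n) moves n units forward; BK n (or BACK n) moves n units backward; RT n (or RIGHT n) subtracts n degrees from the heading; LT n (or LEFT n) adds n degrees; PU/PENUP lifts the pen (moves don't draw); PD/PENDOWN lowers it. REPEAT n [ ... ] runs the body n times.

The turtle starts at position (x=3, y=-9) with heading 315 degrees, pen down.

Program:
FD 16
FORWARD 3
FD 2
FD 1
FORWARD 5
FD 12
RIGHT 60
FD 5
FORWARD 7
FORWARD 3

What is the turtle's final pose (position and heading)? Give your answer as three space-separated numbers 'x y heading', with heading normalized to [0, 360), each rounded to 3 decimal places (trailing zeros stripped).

Executing turtle program step by step:
Start: pos=(3,-9), heading=315, pen down
FD 16: (3,-9) -> (14.314,-20.314) [heading=315, draw]
FD 3: (14.314,-20.314) -> (16.435,-22.435) [heading=315, draw]
FD 2: (16.435,-22.435) -> (17.849,-23.849) [heading=315, draw]
FD 1: (17.849,-23.849) -> (18.556,-24.556) [heading=315, draw]
FD 5: (18.556,-24.556) -> (22.092,-28.092) [heading=315, draw]
FD 12: (22.092,-28.092) -> (30.577,-36.577) [heading=315, draw]
RT 60: heading 315 -> 255
FD 5: (30.577,-36.577) -> (29.283,-41.407) [heading=255, draw]
FD 7: (29.283,-41.407) -> (27.471,-48.168) [heading=255, draw]
FD 3: (27.471,-48.168) -> (26.695,-51.066) [heading=255, draw]
Final: pos=(26.695,-51.066), heading=255, 9 segment(s) drawn

Answer: 26.695 -51.066 255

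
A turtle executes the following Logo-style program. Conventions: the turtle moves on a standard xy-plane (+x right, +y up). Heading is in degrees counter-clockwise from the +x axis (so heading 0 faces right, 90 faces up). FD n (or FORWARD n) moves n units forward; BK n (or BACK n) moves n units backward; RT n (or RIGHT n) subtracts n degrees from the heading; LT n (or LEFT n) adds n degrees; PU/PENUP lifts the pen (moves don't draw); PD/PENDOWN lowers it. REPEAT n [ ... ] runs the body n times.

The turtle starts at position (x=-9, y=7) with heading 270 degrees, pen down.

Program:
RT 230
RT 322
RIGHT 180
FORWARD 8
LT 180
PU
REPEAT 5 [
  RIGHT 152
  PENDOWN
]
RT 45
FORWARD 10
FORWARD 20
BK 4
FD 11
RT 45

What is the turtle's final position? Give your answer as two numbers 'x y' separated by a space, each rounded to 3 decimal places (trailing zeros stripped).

Answer: 26.061 -5.334

Derivation:
Executing turtle program step by step:
Start: pos=(-9,7), heading=270, pen down
RT 230: heading 270 -> 40
RT 322: heading 40 -> 78
RT 180: heading 78 -> 258
FD 8: (-9,7) -> (-10.663,-0.825) [heading=258, draw]
LT 180: heading 258 -> 78
PU: pen up
REPEAT 5 [
  -- iteration 1/5 --
  RT 152: heading 78 -> 286
  PD: pen down
  -- iteration 2/5 --
  RT 152: heading 286 -> 134
  PD: pen down
  -- iteration 3/5 --
  RT 152: heading 134 -> 342
  PD: pen down
  -- iteration 4/5 --
  RT 152: heading 342 -> 190
  PD: pen down
  -- iteration 5/5 --
  RT 152: heading 190 -> 38
  PD: pen down
]
RT 45: heading 38 -> 353
FD 10: (-10.663,-0.825) -> (-0.738,-2.044) [heading=353, draw]
FD 20: (-0.738,-2.044) -> (19.113,-4.481) [heading=353, draw]
BK 4: (19.113,-4.481) -> (15.143,-3.994) [heading=353, draw]
FD 11: (15.143,-3.994) -> (26.061,-5.334) [heading=353, draw]
RT 45: heading 353 -> 308
Final: pos=(26.061,-5.334), heading=308, 5 segment(s) drawn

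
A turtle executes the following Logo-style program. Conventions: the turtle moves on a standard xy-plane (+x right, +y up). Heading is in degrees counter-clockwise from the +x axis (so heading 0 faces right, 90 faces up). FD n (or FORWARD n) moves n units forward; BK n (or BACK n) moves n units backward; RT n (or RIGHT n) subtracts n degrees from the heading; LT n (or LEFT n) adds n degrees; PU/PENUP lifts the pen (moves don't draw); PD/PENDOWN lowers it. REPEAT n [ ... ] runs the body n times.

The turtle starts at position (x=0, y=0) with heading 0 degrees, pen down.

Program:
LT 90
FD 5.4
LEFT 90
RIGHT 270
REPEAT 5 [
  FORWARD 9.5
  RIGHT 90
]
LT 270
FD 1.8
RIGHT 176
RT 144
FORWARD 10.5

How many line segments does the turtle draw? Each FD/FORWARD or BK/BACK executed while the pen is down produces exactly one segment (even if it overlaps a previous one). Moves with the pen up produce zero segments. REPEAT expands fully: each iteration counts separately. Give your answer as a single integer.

Answer: 8

Derivation:
Executing turtle program step by step:
Start: pos=(0,0), heading=0, pen down
LT 90: heading 0 -> 90
FD 5.4: (0,0) -> (0,5.4) [heading=90, draw]
LT 90: heading 90 -> 180
RT 270: heading 180 -> 270
REPEAT 5 [
  -- iteration 1/5 --
  FD 9.5: (0,5.4) -> (0,-4.1) [heading=270, draw]
  RT 90: heading 270 -> 180
  -- iteration 2/5 --
  FD 9.5: (0,-4.1) -> (-9.5,-4.1) [heading=180, draw]
  RT 90: heading 180 -> 90
  -- iteration 3/5 --
  FD 9.5: (-9.5,-4.1) -> (-9.5,5.4) [heading=90, draw]
  RT 90: heading 90 -> 0
  -- iteration 4/5 --
  FD 9.5: (-9.5,5.4) -> (0,5.4) [heading=0, draw]
  RT 90: heading 0 -> 270
  -- iteration 5/5 --
  FD 9.5: (0,5.4) -> (0,-4.1) [heading=270, draw]
  RT 90: heading 270 -> 180
]
LT 270: heading 180 -> 90
FD 1.8: (0,-4.1) -> (0,-2.3) [heading=90, draw]
RT 176: heading 90 -> 274
RT 144: heading 274 -> 130
FD 10.5: (0,-2.3) -> (-6.749,5.743) [heading=130, draw]
Final: pos=(-6.749,5.743), heading=130, 8 segment(s) drawn
Segments drawn: 8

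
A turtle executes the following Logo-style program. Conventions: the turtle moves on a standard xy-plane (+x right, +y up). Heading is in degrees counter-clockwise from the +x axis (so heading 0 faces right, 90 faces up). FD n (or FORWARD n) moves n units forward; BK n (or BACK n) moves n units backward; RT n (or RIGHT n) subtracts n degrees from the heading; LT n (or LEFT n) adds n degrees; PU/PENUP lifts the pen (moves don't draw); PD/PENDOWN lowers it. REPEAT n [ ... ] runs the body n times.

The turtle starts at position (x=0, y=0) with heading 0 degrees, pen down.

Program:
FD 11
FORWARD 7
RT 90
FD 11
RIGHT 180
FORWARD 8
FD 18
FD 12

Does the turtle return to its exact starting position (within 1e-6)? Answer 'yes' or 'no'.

Executing turtle program step by step:
Start: pos=(0,0), heading=0, pen down
FD 11: (0,0) -> (11,0) [heading=0, draw]
FD 7: (11,0) -> (18,0) [heading=0, draw]
RT 90: heading 0 -> 270
FD 11: (18,0) -> (18,-11) [heading=270, draw]
RT 180: heading 270 -> 90
FD 8: (18,-11) -> (18,-3) [heading=90, draw]
FD 18: (18,-3) -> (18,15) [heading=90, draw]
FD 12: (18,15) -> (18,27) [heading=90, draw]
Final: pos=(18,27), heading=90, 6 segment(s) drawn

Start position: (0, 0)
Final position: (18, 27)
Distance = 32.45; >= 1e-6 -> NOT closed

Answer: no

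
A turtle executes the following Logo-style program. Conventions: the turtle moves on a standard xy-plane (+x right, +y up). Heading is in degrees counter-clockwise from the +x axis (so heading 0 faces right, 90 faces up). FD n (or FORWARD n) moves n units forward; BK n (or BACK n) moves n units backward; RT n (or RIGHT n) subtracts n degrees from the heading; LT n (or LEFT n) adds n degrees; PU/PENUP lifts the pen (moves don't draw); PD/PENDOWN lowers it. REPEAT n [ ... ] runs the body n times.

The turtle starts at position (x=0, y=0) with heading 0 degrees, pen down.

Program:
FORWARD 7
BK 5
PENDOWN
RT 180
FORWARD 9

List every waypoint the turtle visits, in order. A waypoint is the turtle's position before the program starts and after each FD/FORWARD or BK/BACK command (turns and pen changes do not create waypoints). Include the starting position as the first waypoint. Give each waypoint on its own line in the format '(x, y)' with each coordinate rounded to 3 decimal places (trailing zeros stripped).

Executing turtle program step by step:
Start: pos=(0,0), heading=0, pen down
FD 7: (0,0) -> (7,0) [heading=0, draw]
BK 5: (7,0) -> (2,0) [heading=0, draw]
PD: pen down
RT 180: heading 0 -> 180
FD 9: (2,0) -> (-7,0) [heading=180, draw]
Final: pos=(-7,0), heading=180, 3 segment(s) drawn
Waypoints (4 total):
(0, 0)
(7, 0)
(2, 0)
(-7, 0)

Answer: (0, 0)
(7, 0)
(2, 0)
(-7, 0)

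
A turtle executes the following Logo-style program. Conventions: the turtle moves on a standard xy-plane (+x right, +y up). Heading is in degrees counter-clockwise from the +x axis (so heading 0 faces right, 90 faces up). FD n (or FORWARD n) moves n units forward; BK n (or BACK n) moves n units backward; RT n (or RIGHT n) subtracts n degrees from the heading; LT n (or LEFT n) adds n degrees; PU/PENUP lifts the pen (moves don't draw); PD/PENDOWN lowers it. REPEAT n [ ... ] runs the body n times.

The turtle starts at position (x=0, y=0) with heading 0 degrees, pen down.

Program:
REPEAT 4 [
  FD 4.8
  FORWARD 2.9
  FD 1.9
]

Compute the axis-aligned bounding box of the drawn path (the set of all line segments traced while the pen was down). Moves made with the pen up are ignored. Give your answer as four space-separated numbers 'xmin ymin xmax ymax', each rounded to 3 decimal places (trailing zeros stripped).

Answer: 0 0 38.4 0

Derivation:
Executing turtle program step by step:
Start: pos=(0,0), heading=0, pen down
REPEAT 4 [
  -- iteration 1/4 --
  FD 4.8: (0,0) -> (4.8,0) [heading=0, draw]
  FD 2.9: (4.8,0) -> (7.7,0) [heading=0, draw]
  FD 1.9: (7.7,0) -> (9.6,0) [heading=0, draw]
  -- iteration 2/4 --
  FD 4.8: (9.6,0) -> (14.4,0) [heading=0, draw]
  FD 2.9: (14.4,0) -> (17.3,0) [heading=0, draw]
  FD 1.9: (17.3,0) -> (19.2,0) [heading=0, draw]
  -- iteration 3/4 --
  FD 4.8: (19.2,0) -> (24,0) [heading=0, draw]
  FD 2.9: (24,0) -> (26.9,0) [heading=0, draw]
  FD 1.9: (26.9,0) -> (28.8,0) [heading=0, draw]
  -- iteration 4/4 --
  FD 4.8: (28.8,0) -> (33.6,0) [heading=0, draw]
  FD 2.9: (33.6,0) -> (36.5,0) [heading=0, draw]
  FD 1.9: (36.5,0) -> (38.4,0) [heading=0, draw]
]
Final: pos=(38.4,0), heading=0, 12 segment(s) drawn

Segment endpoints: x in {0, 4.8, 7.7, 9.6, 14.4, 17.3, 19.2, 24, 26.9, 28.8, 33.6, 36.5, 38.4}, y in {0}
xmin=0, ymin=0, xmax=38.4, ymax=0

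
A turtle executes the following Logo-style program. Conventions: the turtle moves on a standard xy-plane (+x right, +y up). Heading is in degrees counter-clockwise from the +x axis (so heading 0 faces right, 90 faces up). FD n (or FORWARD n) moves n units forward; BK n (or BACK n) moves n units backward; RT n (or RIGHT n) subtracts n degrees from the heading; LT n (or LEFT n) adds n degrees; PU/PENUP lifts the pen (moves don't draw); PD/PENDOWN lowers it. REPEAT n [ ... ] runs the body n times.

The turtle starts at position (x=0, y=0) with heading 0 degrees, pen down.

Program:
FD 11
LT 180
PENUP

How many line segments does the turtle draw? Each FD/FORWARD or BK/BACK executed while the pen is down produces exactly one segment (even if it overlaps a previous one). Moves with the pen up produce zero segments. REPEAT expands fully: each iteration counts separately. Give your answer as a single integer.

Executing turtle program step by step:
Start: pos=(0,0), heading=0, pen down
FD 11: (0,0) -> (11,0) [heading=0, draw]
LT 180: heading 0 -> 180
PU: pen up
Final: pos=(11,0), heading=180, 1 segment(s) drawn
Segments drawn: 1

Answer: 1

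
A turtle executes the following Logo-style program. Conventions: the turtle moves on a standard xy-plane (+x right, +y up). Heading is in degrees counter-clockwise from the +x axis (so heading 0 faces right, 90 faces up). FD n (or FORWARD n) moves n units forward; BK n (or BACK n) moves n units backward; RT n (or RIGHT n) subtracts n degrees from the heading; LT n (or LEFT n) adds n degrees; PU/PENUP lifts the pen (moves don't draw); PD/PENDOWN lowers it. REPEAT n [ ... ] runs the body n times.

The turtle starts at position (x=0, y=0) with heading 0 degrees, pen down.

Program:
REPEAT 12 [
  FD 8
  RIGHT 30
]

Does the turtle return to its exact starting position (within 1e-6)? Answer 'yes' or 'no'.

Executing turtle program step by step:
Start: pos=(0,0), heading=0, pen down
REPEAT 12 [
  -- iteration 1/12 --
  FD 8: (0,0) -> (8,0) [heading=0, draw]
  RT 30: heading 0 -> 330
  -- iteration 2/12 --
  FD 8: (8,0) -> (14.928,-4) [heading=330, draw]
  RT 30: heading 330 -> 300
  -- iteration 3/12 --
  FD 8: (14.928,-4) -> (18.928,-10.928) [heading=300, draw]
  RT 30: heading 300 -> 270
  -- iteration 4/12 --
  FD 8: (18.928,-10.928) -> (18.928,-18.928) [heading=270, draw]
  RT 30: heading 270 -> 240
  -- iteration 5/12 --
  FD 8: (18.928,-18.928) -> (14.928,-25.856) [heading=240, draw]
  RT 30: heading 240 -> 210
  -- iteration 6/12 --
  FD 8: (14.928,-25.856) -> (8,-29.856) [heading=210, draw]
  RT 30: heading 210 -> 180
  -- iteration 7/12 --
  FD 8: (8,-29.856) -> (0,-29.856) [heading=180, draw]
  RT 30: heading 180 -> 150
  -- iteration 8/12 --
  FD 8: (0,-29.856) -> (-6.928,-25.856) [heading=150, draw]
  RT 30: heading 150 -> 120
  -- iteration 9/12 --
  FD 8: (-6.928,-25.856) -> (-10.928,-18.928) [heading=120, draw]
  RT 30: heading 120 -> 90
  -- iteration 10/12 --
  FD 8: (-10.928,-18.928) -> (-10.928,-10.928) [heading=90, draw]
  RT 30: heading 90 -> 60
  -- iteration 11/12 --
  FD 8: (-10.928,-10.928) -> (-6.928,-4) [heading=60, draw]
  RT 30: heading 60 -> 30
  -- iteration 12/12 --
  FD 8: (-6.928,-4) -> (0,0) [heading=30, draw]
  RT 30: heading 30 -> 0
]
Final: pos=(0,0), heading=0, 12 segment(s) drawn

Start position: (0, 0)
Final position: (0, 0)
Distance = 0; < 1e-6 -> CLOSED

Answer: yes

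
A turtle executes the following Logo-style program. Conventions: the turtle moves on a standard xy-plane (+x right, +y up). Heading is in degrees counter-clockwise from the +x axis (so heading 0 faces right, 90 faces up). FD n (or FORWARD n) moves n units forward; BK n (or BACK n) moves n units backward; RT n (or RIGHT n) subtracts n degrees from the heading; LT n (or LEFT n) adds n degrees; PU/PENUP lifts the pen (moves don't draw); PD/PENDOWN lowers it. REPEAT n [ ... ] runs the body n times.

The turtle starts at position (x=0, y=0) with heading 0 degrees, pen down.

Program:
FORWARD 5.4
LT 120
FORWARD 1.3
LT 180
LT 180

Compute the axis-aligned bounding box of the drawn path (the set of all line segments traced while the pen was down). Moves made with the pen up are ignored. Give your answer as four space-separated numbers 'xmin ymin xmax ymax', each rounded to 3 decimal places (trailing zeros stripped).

Executing turtle program step by step:
Start: pos=(0,0), heading=0, pen down
FD 5.4: (0,0) -> (5.4,0) [heading=0, draw]
LT 120: heading 0 -> 120
FD 1.3: (5.4,0) -> (4.75,1.126) [heading=120, draw]
LT 180: heading 120 -> 300
LT 180: heading 300 -> 120
Final: pos=(4.75,1.126), heading=120, 2 segment(s) drawn

Segment endpoints: x in {0, 4.75, 5.4}, y in {0, 1.126}
xmin=0, ymin=0, xmax=5.4, ymax=1.126

Answer: 0 0 5.4 1.126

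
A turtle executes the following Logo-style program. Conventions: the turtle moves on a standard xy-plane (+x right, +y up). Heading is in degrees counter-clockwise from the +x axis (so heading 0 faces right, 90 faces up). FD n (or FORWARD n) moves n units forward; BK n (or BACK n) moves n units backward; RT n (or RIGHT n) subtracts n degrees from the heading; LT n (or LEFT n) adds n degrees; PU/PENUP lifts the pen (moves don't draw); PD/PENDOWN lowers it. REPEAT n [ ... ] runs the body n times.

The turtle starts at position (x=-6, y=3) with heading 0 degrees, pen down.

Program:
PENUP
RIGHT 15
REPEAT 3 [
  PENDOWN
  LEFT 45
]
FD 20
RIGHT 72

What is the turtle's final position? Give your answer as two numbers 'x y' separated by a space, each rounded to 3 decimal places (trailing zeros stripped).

Answer: -16 20.321

Derivation:
Executing turtle program step by step:
Start: pos=(-6,3), heading=0, pen down
PU: pen up
RT 15: heading 0 -> 345
REPEAT 3 [
  -- iteration 1/3 --
  PD: pen down
  LT 45: heading 345 -> 30
  -- iteration 2/3 --
  PD: pen down
  LT 45: heading 30 -> 75
  -- iteration 3/3 --
  PD: pen down
  LT 45: heading 75 -> 120
]
FD 20: (-6,3) -> (-16,20.321) [heading=120, draw]
RT 72: heading 120 -> 48
Final: pos=(-16,20.321), heading=48, 1 segment(s) drawn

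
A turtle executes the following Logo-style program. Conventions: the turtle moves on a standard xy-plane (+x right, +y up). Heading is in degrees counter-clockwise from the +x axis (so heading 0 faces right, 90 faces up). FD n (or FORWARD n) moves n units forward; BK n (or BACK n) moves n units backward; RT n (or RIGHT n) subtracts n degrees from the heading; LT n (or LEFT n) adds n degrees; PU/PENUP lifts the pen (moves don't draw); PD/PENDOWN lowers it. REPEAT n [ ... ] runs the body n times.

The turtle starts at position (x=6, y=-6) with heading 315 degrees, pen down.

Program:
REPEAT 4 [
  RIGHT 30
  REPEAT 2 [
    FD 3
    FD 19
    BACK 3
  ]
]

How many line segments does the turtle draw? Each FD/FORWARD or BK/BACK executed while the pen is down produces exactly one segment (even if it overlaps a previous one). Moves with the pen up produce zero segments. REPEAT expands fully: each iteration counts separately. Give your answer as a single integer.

Answer: 24

Derivation:
Executing turtle program step by step:
Start: pos=(6,-6), heading=315, pen down
REPEAT 4 [
  -- iteration 1/4 --
  RT 30: heading 315 -> 285
  REPEAT 2 [
    -- iteration 1/2 --
    FD 3: (6,-6) -> (6.776,-8.898) [heading=285, draw]
    FD 19: (6.776,-8.898) -> (11.694,-27.25) [heading=285, draw]
    BK 3: (11.694,-27.25) -> (10.918,-24.353) [heading=285, draw]
    -- iteration 2/2 --
    FD 3: (10.918,-24.353) -> (11.694,-27.25) [heading=285, draw]
    FD 19: (11.694,-27.25) -> (16.612,-45.603) [heading=285, draw]
    BK 3: (16.612,-45.603) -> (15.835,-42.705) [heading=285, draw]
  ]
  -- iteration 2/4 --
  RT 30: heading 285 -> 255
  REPEAT 2 [
    -- iteration 1/2 --
    FD 3: (15.835,-42.705) -> (15.059,-45.603) [heading=255, draw]
    FD 19: (15.059,-45.603) -> (10.141,-63.956) [heading=255, draw]
    BK 3: (10.141,-63.956) -> (10.918,-61.058) [heading=255, draw]
    -- iteration 2/2 --
    FD 3: (10.918,-61.058) -> (10.141,-63.956) [heading=255, draw]
    FD 19: (10.141,-63.956) -> (5.224,-82.308) [heading=255, draw]
    BK 3: (5.224,-82.308) -> (6,-79.41) [heading=255, draw]
  ]
  -- iteration 3/4 --
  RT 30: heading 255 -> 225
  REPEAT 2 [
    -- iteration 1/2 --
    FD 3: (6,-79.41) -> (3.879,-81.532) [heading=225, draw]
    FD 19: (3.879,-81.532) -> (-9.556,-94.967) [heading=225, draw]
    BK 3: (-9.556,-94.967) -> (-7.435,-92.845) [heading=225, draw]
    -- iteration 2/2 --
    FD 3: (-7.435,-92.845) -> (-9.556,-94.967) [heading=225, draw]
    FD 19: (-9.556,-94.967) -> (-22.991,-108.402) [heading=225, draw]
    BK 3: (-22.991,-108.402) -> (-20.87,-106.28) [heading=225, draw]
  ]
  -- iteration 4/4 --
  RT 30: heading 225 -> 195
  REPEAT 2 [
    -- iteration 1/2 --
    FD 3: (-20.87,-106.28) -> (-23.768,-107.057) [heading=195, draw]
    FD 19: (-23.768,-107.057) -> (-42.12,-111.974) [heading=195, draw]
    BK 3: (-42.12,-111.974) -> (-39.223,-111.198) [heading=195, draw]
    -- iteration 2/2 --
    FD 3: (-39.223,-111.198) -> (-42.12,-111.974) [heading=195, draw]
    FD 19: (-42.12,-111.974) -> (-60.473,-116.892) [heading=195, draw]
    BK 3: (-60.473,-116.892) -> (-57.575,-116.116) [heading=195, draw]
  ]
]
Final: pos=(-57.575,-116.116), heading=195, 24 segment(s) drawn
Segments drawn: 24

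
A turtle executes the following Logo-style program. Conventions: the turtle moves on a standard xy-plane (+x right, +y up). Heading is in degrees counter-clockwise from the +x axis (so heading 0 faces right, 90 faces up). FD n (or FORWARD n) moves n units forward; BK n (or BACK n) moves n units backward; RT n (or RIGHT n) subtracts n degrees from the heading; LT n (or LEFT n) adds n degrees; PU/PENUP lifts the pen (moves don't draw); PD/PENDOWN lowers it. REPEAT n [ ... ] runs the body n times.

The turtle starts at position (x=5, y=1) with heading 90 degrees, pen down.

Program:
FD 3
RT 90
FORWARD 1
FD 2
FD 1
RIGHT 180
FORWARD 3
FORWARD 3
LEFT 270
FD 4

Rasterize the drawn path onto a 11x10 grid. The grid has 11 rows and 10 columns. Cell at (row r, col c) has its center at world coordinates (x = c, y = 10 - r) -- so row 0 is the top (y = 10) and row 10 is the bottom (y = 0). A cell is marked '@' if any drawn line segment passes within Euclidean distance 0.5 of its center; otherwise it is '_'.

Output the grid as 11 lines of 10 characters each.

Segment 0: (5,1) -> (5,4)
Segment 1: (5,4) -> (6,4)
Segment 2: (6,4) -> (8,4)
Segment 3: (8,4) -> (9,4)
Segment 4: (9,4) -> (6,4)
Segment 5: (6,4) -> (3,4)
Segment 6: (3,4) -> (3,8)

Answer: __________
__________
___@______
___@______
___@______
___@______
___@@@@@@@
_____@____
_____@____
_____@____
__________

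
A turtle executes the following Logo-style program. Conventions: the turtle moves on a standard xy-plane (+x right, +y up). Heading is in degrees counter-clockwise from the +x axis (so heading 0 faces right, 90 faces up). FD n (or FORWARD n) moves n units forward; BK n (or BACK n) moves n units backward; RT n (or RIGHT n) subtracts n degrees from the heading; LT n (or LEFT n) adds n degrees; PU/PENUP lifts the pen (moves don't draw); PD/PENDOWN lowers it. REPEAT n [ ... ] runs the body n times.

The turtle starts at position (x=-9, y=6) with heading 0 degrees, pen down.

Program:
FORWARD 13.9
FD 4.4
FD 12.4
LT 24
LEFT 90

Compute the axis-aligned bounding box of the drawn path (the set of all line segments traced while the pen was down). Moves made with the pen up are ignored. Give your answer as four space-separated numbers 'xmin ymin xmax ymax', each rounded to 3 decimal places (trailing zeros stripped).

Executing turtle program step by step:
Start: pos=(-9,6), heading=0, pen down
FD 13.9: (-9,6) -> (4.9,6) [heading=0, draw]
FD 4.4: (4.9,6) -> (9.3,6) [heading=0, draw]
FD 12.4: (9.3,6) -> (21.7,6) [heading=0, draw]
LT 24: heading 0 -> 24
LT 90: heading 24 -> 114
Final: pos=(21.7,6), heading=114, 3 segment(s) drawn

Segment endpoints: x in {-9, 4.9, 9.3, 21.7}, y in {6}
xmin=-9, ymin=6, xmax=21.7, ymax=6

Answer: -9 6 21.7 6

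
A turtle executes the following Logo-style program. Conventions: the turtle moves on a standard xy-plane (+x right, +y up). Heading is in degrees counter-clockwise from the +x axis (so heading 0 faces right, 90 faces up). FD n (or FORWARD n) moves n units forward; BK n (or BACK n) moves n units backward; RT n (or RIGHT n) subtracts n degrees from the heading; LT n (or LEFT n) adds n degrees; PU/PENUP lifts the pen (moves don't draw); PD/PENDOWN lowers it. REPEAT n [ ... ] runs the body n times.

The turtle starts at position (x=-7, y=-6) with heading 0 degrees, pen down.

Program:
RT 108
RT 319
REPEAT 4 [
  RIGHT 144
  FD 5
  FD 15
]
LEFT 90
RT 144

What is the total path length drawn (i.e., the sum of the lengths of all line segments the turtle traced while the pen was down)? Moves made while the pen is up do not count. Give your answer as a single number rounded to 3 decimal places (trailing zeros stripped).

Answer: 80

Derivation:
Executing turtle program step by step:
Start: pos=(-7,-6), heading=0, pen down
RT 108: heading 0 -> 252
RT 319: heading 252 -> 293
REPEAT 4 [
  -- iteration 1/4 --
  RT 144: heading 293 -> 149
  FD 5: (-7,-6) -> (-11.286,-3.425) [heading=149, draw]
  FD 15: (-11.286,-3.425) -> (-24.143,4.301) [heading=149, draw]
  -- iteration 2/4 --
  RT 144: heading 149 -> 5
  FD 5: (-24.143,4.301) -> (-19.162,4.737) [heading=5, draw]
  FD 15: (-19.162,4.737) -> (-4.219,6.044) [heading=5, draw]
  -- iteration 3/4 --
  RT 144: heading 5 -> 221
  FD 5: (-4.219,6.044) -> (-7.993,2.764) [heading=221, draw]
  FD 15: (-7.993,2.764) -> (-19.314,-7.077) [heading=221, draw]
  -- iteration 4/4 --
  RT 144: heading 221 -> 77
  FD 5: (-19.314,-7.077) -> (-18.189,-2.205) [heading=77, draw]
  FD 15: (-18.189,-2.205) -> (-14.815,12.41) [heading=77, draw]
]
LT 90: heading 77 -> 167
RT 144: heading 167 -> 23
Final: pos=(-14.815,12.41), heading=23, 8 segment(s) drawn

Segment lengths:
  seg 1: (-7,-6) -> (-11.286,-3.425), length = 5
  seg 2: (-11.286,-3.425) -> (-24.143,4.301), length = 15
  seg 3: (-24.143,4.301) -> (-19.162,4.737), length = 5
  seg 4: (-19.162,4.737) -> (-4.219,6.044), length = 15
  seg 5: (-4.219,6.044) -> (-7.993,2.764), length = 5
  seg 6: (-7.993,2.764) -> (-19.314,-7.077), length = 15
  seg 7: (-19.314,-7.077) -> (-18.189,-2.205), length = 5
  seg 8: (-18.189,-2.205) -> (-14.815,12.41), length = 15
Total = 80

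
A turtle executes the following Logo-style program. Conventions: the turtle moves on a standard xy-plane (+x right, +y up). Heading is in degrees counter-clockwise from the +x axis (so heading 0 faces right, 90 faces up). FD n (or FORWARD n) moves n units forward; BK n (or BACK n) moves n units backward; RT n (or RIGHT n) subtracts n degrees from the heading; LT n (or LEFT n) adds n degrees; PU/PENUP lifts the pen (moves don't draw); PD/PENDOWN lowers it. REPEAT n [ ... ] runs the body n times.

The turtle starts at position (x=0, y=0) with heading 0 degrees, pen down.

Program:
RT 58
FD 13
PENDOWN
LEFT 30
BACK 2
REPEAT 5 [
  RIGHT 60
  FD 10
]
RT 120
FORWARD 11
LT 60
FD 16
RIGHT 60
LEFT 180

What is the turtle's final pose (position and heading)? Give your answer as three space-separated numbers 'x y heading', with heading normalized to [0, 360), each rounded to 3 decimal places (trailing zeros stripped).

Answer: 10.805 -23.896 92

Derivation:
Executing turtle program step by step:
Start: pos=(0,0), heading=0, pen down
RT 58: heading 0 -> 302
FD 13: (0,0) -> (6.889,-11.025) [heading=302, draw]
PD: pen down
LT 30: heading 302 -> 332
BK 2: (6.889,-11.025) -> (5.123,-10.086) [heading=332, draw]
REPEAT 5 [
  -- iteration 1/5 --
  RT 60: heading 332 -> 272
  FD 10: (5.123,-10.086) -> (5.472,-20.08) [heading=272, draw]
  -- iteration 2/5 --
  RT 60: heading 272 -> 212
  FD 10: (5.472,-20.08) -> (-3.008,-25.379) [heading=212, draw]
  -- iteration 3/5 --
  RT 60: heading 212 -> 152
  FD 10: (-3.008,-25.379) -> (-11.838,-20.684) [heading=152, draw]
  -- iteration 4/5 --
  RT 60: heading 152 -> 92
  FD 10: (-11.838,-20.684) -> (-12.187,-10.69) [heading=92, draw]
  -- iteration 5/5 --
  RT 60: heading 92 -> 32
  FD 10: (-12.187,-10.69) -> (-3.706,-5.391) [heading=32, draw]
]
RT 120: heading 32 -> 272
FD 11: (-3.706,-5.391) -> (-3.323,-16.384) [heading=272, draw]
LT 60: heading 272 -> 332
FD 16: (-3.323,-16.384) -> (10.805,-23.896) [heading=332, draw]
RT 60: heading 332 -> 272
LT 180: heading 272 -> 92
Final: pos=(10.805,-23.896), heading=92, 9 segment(s) drawn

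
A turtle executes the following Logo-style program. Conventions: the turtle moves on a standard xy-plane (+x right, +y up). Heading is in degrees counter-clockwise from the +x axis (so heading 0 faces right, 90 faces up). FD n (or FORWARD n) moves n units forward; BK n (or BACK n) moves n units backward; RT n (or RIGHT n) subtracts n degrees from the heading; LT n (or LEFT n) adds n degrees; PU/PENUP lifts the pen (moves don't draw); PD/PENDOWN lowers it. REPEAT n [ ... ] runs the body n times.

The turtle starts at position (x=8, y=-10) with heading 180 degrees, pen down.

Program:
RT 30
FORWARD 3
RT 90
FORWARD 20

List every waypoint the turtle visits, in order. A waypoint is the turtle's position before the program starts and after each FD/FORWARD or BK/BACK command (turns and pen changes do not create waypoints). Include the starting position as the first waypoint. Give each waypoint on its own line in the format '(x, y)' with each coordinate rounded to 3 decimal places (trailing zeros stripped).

Executing turtle program step by step:
Start: pos=(8,-10), heading=180, pen down
RT 30: heading 180 -> 150
FD 3: (8,-10) -> (5.402,-8.5) [heading=150, draw]
RT 90: heading 150 -> 60
FD 20: (5.402,-8.5) -> (15.402,8.821) [heading=60, draw]
Final: pos=(15.402,8.821), heading=60, 2 segment(s) drawn
Waypoints (3 total):
(8, -10)
(5.402, -8.5)
(15.402, 8.821)

Answer: (8, -10)
(5.402, -8.5)
(15.402, 8.821)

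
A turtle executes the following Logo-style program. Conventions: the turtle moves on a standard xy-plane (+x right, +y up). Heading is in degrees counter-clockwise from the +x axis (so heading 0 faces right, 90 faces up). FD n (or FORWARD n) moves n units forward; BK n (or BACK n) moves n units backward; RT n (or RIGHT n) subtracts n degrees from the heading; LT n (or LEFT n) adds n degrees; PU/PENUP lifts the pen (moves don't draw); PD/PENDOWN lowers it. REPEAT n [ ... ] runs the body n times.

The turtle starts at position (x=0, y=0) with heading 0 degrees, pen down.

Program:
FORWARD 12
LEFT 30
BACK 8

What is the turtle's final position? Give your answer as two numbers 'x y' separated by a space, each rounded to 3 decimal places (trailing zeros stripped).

Executing turtle program step by step:
Start: pos=(0,0), heading=0, pen down
FD 12: (0,0) -> (12,0) [heading=0, draw]
LT 30: heading 0 -> 30
BK 8: (12,0) -> (5.072,-4) [heading=30, draw]
Final: pos=(5.072,-4), heading=30, 2 segment(s) drawn

Answer: 5.072 -4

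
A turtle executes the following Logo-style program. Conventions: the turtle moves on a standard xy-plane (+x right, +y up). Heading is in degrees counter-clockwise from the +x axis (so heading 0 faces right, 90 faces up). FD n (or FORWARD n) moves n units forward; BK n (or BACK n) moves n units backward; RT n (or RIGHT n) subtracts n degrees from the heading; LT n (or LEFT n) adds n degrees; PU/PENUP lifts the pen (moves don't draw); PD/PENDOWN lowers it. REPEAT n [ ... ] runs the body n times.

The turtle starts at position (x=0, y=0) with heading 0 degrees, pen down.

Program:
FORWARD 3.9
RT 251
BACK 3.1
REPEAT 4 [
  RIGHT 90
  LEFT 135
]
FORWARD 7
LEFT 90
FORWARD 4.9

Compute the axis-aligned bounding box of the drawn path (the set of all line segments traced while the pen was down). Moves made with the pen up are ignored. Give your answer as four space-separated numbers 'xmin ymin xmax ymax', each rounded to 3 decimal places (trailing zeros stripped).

Answer: 0 -9.55 11.821 0

Derivation:
Executing turtle program step by step:
Start: pos=(0,0), heading=0, pen down
FD 3.9: (0,0) -> (3.9,0) [heading=0, draw]
RT 251: heading 0 -> 109
BK 3.1: (3.9,0) -> (4.909,-2.931) [heading=109, draw]
REPEAT 4 [
  -- iteration 1/4 --
  RT 90: heading 109 -> 19
  LT 135: heading 19 -> 154
  -- iteration 2/4 --
  RT 90: heading 154 -> 64
  LT 135: heading 64 -> 199
  -- iteration 3/4 --
  RT 90: heading 199 -> 109
  LT 135: heading 109 -> 244
  -- iteration 4/4 --
  RT 90: heading 244 -> 154
  LT 135: heading 154 -> 289
]
FD 7: (4.909,-2.931) -> (7.188,-9.55) [heading=289, draw]
LT 90: heading 289 -> 19
FD 4.9: (7.188,-9.55) -> (11.821,-7.954) [heading=19, draw]
Final: pos=(11.821,-7.954), heading=19, 4 segment(s) drawn

Segment endpoints: x in {0, 3.9, 4.909, 7.188, 11.821}, y in {-9.55, -7.954, -2.931, 0}
xmin=0, ymin=-9.55, xmax=11.821, ymax=0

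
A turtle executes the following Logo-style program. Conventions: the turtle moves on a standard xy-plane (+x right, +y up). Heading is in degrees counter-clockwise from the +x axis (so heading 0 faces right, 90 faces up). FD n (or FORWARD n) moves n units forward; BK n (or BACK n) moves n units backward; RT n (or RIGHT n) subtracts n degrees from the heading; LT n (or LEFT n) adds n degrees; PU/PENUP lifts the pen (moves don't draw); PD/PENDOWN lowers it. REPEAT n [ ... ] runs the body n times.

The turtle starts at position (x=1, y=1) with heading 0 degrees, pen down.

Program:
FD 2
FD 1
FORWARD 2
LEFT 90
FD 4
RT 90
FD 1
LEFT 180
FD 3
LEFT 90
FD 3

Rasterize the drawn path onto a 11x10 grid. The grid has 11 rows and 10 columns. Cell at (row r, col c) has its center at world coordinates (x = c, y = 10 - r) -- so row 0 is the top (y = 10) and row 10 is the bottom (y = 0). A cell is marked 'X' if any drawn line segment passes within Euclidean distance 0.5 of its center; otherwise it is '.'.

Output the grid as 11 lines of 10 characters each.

Answer: ..........
..........
..........
..........
..........
....XXXX..
....X.X...
....X.X...
....X.X...
.XXXXXX...
..........

Derivation:
Segment 0: (1,1) -> (3,1)
Segment 1: (3,1) -> (4,1)
Segment 2: (4,1) -> (6,1)
Segment 3: (6,1) -> (6,5)
Segment 4: (6,5) -> (7,5)
Segment 5: (7,5) -> (4,5)
Segment 6: (4,5) -> (4,2)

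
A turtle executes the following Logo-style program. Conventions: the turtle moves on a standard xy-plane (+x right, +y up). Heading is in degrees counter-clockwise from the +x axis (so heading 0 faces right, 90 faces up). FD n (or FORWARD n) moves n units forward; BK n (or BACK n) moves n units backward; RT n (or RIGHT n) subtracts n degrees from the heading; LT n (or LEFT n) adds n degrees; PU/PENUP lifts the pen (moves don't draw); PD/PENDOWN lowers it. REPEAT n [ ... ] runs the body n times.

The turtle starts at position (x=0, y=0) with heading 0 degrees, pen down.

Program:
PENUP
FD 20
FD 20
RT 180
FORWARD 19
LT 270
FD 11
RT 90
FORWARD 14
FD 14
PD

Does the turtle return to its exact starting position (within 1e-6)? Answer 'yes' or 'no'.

Answer: no

Derivation:
Executing turtle program step by step:
Start: pos=(0,0), heading=0, pen down
PU: pen up
FD 20: (0,0) -> (20,0) [heading=0, move]
FD 20: (20,0) -> (40,0) [heading=0, move]
RT 180: heading 0 -> 180
FD 19: (40,0) -> (21,0) [heading=180, move]
LT 270: heading 180 -> 90
FD 11: (21,0) -> (21,11) [heading=90, move]
RT 90: heading 90 -> 0
FD 14: (21,11) -> (35,11) [heading=0, move]
FD 14: (35,11) -> (49,11) [heading=0, move]
PD: pen down
Final: pos=(49,11), heading=0, 0 segment(s) drawn

Start position: (0, 0)
Final position: (49, 11)
Distance = 50.22; >= 1e-6 -> NOT closed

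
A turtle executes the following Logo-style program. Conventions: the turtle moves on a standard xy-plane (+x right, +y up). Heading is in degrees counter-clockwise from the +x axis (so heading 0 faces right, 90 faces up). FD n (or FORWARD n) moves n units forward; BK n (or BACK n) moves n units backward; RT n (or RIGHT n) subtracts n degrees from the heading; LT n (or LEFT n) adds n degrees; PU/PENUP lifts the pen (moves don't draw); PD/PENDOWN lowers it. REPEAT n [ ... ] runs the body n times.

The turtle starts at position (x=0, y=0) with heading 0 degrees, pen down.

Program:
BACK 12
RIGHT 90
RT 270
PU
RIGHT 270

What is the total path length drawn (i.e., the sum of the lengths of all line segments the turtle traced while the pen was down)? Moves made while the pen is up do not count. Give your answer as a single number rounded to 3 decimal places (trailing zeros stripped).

Executing turtle program step by step:
Start: pos=(0,0), heading=0, pen down
BK 12: (0,0) -> (-12,0) [heading=0, draw]
RT 90: heading 0 -> 270
RT 270: heading 270 -> 0
PU: pen up
RT 270: heading 0 -> 90
Final: pos=(-12,0), heading=90, 1 segment(s) drawn

Segment lengths:
  seg 1: (0,0) -> (-12,0), length = 12
Total = 12

Answer: 12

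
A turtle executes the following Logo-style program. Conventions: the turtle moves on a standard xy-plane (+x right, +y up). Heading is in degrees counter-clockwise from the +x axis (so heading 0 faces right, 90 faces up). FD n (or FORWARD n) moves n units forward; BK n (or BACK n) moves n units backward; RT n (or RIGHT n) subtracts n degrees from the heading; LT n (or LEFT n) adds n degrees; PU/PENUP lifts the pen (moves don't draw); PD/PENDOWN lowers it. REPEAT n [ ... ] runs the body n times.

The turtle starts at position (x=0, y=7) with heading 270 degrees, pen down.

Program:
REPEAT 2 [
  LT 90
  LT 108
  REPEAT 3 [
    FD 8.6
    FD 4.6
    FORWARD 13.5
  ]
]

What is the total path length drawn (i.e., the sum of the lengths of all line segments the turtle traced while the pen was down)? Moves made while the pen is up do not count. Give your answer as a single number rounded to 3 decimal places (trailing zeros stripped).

Executing turtle program step by step:
Start: pos=(0,7), heading=270, pen down
REPEAT 2 [
  -- iteration 1/2 --
  LT 90: heading 270 -> 0
  LT 108: heading 0 -> 108
  REPEAT 3 [
    -- iteration 1/3 --
    FD 8.6: (0,7) -> (-2.658,15.179) [heading=108, draw]
    FD 4.6: (-2.658,15.179) -> (-4.079,19.554) [heading=108, draw]
    FD 13.5: (-4.079,19.554) -> (-8.251,32.393) [heading=108, draw]
    -- iteration 2/3 --
    FD 8.6: (-8.251,32.393) -> (-10.908,40.572) [heading=108, draw]
    FD 4.6: (-10.908,40.572) -> (-12.33,44.947) [heading=108, draw]
    FD 13.5: (-12.33,44.947) -> (-16.502,57.786) [heading=108, draw]
    -- iteration 3/3 --
    FD 8.6: (-16.502,57.786) -> (-19.159,65.966) [heading=108, draw]
    FD 4.6: (-19.159,65.966) -> (-20.581,70.34) [heading=108, draw]
    FD 13.5: (-20.581,70.34) -> (-24.752,83.18) [heading=108, draw]
  ]
  -- iteration 2/2 --
  LT 90: heading 108 -> 198
  LT 108: heading 198 -> 306
  REPEAT 3 [
    -- iteration 1/3 --
    FD 8.6: (-24.752,83.18) -> (-19.697,76.222) [heading=306, draw]
    FD 4.6: (-19.697,76.222) -> (-16.993,72.501) [heading=306, draw]
    FD 13.5: (-16.993,72.501) -> (-9.058,61.579) [heading=306, draw]
    -- iteration 2/3 --
    FD 8.6: (-9.058,61.579) -> (-4.003,54.621) [heading=306, draw]
    FD 4.6: (-4.003,54.621) -> (-1.3,50.9) [heading=306, draw]
    FD 13.5: (-1.3,50.9) -> (6.635,39.978) [heading=306, draw]
    -- iteration 3/3 --
    FD 8.6: (6.635,39.978) -> (11.69,33.021) [heading=306, draw]
    FD 4.6: (11.69,33.021) -> (14.394,29.299) [heading=306, draw]
    FD 13.5: (14.394,29.299) -> (22.329,18.377) [heading=306, draw]
  ]
]
Final: pos=(22.329,18.377), heading=306, 18 segment(s) drawn

Segment lengths:
  seg 1: (0,7) -> (-2.658,15.179), length = 8.6
  seg 2: (-2.658,15.179) -> (-4.079,19.554), length = 4.6
  seg 3: (-4.079,19.554) -> (-8.251,32.393), length = 13.5
  seg 4: (-8.251,32.393) -> (-10.908,40.572), length = 8.6
  seg 5: (-10.908,40.572) -> (-12.33,44.947), length = 4.6
  seg 6: (-12.33,44.947) -> (-16.502,57.786), length = 13.5
  seg 7: (-16.502,57.786) -> (-19.159,65.966), length = 8.6
  seg 8: (-19.159,65.966) -> (-20.581,70.34), length = 4.6
  seg 9: (-20.581,70.34) -> (-24.752,83.18), length = 13.5
  seg 10: (-24.752,83.18) -> (-19.697,76.222), length = 8.6
  seg 11: (-19.697,76.222) -> (-16.993,72.501), length = 4.6
  seg 12: (-16.993,72.501) -> (-9.058,61.579), length = 13.5
  seg 13: (-9.058,61.579) -> (-4.003,54.621), length = 8.6
  seg 14: (-4.003,54.621) -> (-1.3,50.9), length = 4.6
  seg 15: (-1.3,50.9) -> (6.635,39.978), length = 13.5
  seg 16: (6.635,39.978) -> (11.69,33.021), length = 8.6
  seg 17: (11.69,33.021) -> (14.394,29.299), length = 4.6
  seg 18: (14.394,29.299) -> (22.329,18.377), length = 13.5
Total = 160.2

Answer: 160.2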